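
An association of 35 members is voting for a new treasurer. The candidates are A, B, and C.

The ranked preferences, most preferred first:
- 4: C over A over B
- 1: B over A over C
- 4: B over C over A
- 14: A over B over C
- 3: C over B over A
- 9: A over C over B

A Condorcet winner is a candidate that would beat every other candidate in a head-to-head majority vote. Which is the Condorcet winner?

A

A vs B: 27–8
A vs C: 24–11
A beats every other candidate.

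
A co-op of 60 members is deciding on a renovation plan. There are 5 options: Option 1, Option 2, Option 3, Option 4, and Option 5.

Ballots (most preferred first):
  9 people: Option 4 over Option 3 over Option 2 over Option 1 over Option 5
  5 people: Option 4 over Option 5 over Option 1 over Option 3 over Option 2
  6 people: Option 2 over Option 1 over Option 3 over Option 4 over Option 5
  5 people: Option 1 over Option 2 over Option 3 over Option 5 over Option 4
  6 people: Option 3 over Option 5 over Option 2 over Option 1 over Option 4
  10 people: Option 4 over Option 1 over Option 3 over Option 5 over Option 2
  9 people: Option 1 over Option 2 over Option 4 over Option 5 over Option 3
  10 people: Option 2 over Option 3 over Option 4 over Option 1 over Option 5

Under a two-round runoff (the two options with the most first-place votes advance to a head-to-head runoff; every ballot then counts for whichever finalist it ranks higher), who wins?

Round 1 first-place votes: Option 1 14, Option 2 16, Option 3 6, Option 4 24, Option 5 0. Option 4 and Option 2 advance.
Runoff: Option 4 is ranked above Option 2 on 24 ballots, Option 2 above Option 4 on 36.

Option 2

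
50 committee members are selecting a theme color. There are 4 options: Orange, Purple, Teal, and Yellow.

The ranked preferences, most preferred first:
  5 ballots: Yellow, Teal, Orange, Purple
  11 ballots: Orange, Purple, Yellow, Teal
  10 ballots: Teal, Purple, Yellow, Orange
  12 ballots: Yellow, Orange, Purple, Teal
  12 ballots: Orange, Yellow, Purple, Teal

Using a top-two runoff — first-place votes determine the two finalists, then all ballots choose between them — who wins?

Yellow

Round 1 first-place votes: Orange 23, Purple 0, Teal 10, Yellow 17. Orange and Yellow advance.
Runoff: Orange is ranked above Yellow on 23 ballots, Yellow above Orange on 27.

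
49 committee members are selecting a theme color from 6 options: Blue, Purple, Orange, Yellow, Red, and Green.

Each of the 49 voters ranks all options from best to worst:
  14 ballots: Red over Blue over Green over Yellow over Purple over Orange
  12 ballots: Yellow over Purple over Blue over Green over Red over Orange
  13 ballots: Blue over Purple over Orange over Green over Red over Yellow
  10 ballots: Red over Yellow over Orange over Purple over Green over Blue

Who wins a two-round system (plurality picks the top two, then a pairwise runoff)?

Blue

Round 1 first-place votes: Blue 13, Purple 0, Orange 0, Yellow 12, Red 24, Green 0. Red and Blue advance.
Runoff: Red is ranked above Blue on 24 ballots, Blue above Red on 25.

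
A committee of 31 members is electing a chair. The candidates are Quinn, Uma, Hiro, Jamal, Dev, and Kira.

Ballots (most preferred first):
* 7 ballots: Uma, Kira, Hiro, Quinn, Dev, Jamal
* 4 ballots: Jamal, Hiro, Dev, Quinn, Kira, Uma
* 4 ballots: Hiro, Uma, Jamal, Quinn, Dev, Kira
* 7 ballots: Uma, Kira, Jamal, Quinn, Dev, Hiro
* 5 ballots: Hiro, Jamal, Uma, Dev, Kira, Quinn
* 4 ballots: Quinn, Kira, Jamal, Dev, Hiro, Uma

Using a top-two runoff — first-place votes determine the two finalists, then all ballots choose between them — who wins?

Hiro

Round 1 first-place votes: Quinn 4, Uma 14, Hiro 9, Jamal 4, Dev 0, Kira 0. Uma and Hiro advance.
Runoff: Uma is ranked above Hiro on 14 ballots, Hiro above Uma on 17.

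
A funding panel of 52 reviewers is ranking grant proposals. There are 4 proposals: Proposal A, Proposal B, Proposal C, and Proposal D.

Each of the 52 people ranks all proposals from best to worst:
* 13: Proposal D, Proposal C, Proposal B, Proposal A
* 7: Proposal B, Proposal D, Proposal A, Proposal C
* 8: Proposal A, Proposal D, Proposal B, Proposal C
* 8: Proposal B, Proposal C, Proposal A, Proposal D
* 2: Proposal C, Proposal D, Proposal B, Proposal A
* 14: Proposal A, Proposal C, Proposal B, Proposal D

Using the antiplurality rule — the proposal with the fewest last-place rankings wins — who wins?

Last-place votes: Proposal A 15, Proposal B 0, Proposal C 15, Proposal D 22.

Proposal B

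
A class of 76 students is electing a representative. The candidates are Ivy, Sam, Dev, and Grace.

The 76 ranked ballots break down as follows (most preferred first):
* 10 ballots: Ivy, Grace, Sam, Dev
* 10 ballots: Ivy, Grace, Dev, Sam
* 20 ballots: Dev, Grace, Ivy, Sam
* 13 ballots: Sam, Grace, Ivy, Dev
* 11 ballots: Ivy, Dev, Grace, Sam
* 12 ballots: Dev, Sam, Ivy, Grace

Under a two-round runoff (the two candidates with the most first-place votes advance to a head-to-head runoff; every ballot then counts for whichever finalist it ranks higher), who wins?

Round 1 first-place votes: Ivy 31, Sam 13, Dev 32, Grace 0. Dev and Ivy advance.
Runoff: Dev is ranked above Ivy on 32 ballots, Ivy above Dev on 44.

Ivy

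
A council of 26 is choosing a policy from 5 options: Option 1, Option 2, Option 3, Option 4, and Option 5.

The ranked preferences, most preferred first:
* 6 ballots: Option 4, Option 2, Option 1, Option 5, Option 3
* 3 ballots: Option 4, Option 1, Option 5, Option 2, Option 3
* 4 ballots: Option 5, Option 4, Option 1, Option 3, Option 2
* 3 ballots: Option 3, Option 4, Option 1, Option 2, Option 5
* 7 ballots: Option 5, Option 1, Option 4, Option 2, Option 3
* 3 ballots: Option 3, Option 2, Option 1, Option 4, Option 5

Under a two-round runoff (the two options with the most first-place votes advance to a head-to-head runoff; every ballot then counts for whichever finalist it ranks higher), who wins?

Round 1 first-place votes: Option 1 0, Option 2 0, Option 3 6, Option 4 9, Option 5 11. Option 5 and Option 4 advance.
Runoff: Option 5 is ranked above Option 4 on 11 ballots, Option 4 above Option 5 on 15.

Option 4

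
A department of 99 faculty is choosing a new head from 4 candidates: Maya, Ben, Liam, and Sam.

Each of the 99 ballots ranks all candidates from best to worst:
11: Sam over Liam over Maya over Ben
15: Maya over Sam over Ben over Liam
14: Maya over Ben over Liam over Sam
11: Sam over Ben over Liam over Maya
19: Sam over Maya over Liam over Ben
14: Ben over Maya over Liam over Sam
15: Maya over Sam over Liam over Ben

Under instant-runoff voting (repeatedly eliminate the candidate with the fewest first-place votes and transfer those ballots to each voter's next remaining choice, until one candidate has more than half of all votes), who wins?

Round 1: Maya 44, Ben 14, Liam 0, Sam 41. Liam eliminated.
Round 2: Maya 44, Ben 14, Sam 41. Ben eliminated.
Round 3: Maya 58, Sam 41. Maya has a majority (≥50).

Maya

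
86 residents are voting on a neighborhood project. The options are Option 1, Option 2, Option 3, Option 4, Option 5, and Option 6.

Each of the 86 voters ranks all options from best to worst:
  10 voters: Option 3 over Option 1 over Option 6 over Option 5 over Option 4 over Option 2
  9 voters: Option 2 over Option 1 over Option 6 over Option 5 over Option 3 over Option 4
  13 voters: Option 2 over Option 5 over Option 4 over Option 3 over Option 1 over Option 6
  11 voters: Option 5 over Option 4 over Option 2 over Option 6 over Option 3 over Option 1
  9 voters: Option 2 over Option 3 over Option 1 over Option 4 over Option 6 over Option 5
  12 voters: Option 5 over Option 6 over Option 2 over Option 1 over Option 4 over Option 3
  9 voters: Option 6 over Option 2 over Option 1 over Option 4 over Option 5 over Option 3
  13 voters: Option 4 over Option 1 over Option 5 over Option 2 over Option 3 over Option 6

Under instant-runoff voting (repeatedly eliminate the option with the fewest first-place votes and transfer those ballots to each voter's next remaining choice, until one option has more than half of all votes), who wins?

Option 5

Round 1: Option 1 0, Option 2 31, Option 3 10, Option 4 13, Option 5 23, Option 6 9. Option 1 eliminated.
Round 2: Option 2 31, Option 3 10, Option 4 13, Option 5 23, Option 6 9. Option 6 eliminated.
Round 3: Option 2 40, Option 3 10, Option 4 13, Option 5 23. Option 3 eliminated.
Round 4: Option 2 40, Option 4 13, Option 5 33. Option 4 eliminated.
Round 5: Option 2 40, Option 5 46. Option 5 has a majority (≥44).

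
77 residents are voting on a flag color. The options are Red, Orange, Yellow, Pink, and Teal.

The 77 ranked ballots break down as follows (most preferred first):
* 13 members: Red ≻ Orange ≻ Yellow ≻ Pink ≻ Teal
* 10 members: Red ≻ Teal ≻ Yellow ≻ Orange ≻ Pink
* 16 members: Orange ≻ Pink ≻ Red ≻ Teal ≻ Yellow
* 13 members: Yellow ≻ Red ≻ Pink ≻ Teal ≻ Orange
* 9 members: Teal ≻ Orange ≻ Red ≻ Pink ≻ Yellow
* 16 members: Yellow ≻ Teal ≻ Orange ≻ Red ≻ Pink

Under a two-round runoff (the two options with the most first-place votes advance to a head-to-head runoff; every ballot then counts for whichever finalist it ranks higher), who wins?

Round 1 first-place votes: Red 23, Orange 16, Yellow 29, Pink 0, Teal 9. Yellow and Red advance.
Runoff: Yellow is ranked above Red on 29 ballots, Red above Yellow on 48.

Red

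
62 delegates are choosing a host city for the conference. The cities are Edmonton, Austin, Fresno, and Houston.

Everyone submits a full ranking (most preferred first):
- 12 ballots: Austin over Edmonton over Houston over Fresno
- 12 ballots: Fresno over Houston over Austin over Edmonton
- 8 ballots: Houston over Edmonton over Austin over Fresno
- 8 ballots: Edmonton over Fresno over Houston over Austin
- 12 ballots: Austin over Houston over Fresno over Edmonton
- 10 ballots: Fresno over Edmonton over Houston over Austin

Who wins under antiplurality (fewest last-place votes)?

Houston

Last-place votes: Edmonton 24, Austin 18, Fresno 20, Houston 0.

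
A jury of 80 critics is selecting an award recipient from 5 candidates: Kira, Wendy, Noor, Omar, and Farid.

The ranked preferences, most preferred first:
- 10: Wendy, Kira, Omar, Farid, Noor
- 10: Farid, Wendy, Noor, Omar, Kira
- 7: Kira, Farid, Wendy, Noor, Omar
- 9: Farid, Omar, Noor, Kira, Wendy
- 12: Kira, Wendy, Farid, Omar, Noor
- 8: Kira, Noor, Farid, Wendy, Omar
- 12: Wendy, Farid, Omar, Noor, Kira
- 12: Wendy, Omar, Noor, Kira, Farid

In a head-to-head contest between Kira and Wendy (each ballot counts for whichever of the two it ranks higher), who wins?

Wendy

Kira is ranked above Wendy on 36 ballots; Wendy above Kira on 44.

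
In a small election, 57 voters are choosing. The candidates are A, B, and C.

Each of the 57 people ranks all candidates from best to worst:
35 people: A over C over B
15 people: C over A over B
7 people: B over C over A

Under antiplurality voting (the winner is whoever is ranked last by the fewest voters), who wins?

C

Last-place votes: A 7, B 50, C 0.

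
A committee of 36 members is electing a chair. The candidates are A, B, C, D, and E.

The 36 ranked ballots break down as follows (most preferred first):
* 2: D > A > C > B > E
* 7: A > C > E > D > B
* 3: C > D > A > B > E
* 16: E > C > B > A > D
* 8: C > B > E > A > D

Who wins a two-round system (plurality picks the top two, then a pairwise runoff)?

Round 1 first-place votes: A 7, B 0, C 11, D 2, E 16. E and C advance.
Runoff: E is ranked above C on 16 ballots, C above E on 20.

C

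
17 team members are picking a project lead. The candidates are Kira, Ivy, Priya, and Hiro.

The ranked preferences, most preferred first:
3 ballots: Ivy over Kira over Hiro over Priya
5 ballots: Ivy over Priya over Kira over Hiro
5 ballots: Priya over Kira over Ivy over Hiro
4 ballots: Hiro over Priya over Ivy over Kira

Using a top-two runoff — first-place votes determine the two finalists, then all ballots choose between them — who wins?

Priya

Round 1 first-place votes: Kira 0, Ivy 8, Priya 5, Hiro 4. Ivy and Priya advance.
Runoff: Ivy is ranked above Priya on 8 ballots, Priya above Ivy on 9.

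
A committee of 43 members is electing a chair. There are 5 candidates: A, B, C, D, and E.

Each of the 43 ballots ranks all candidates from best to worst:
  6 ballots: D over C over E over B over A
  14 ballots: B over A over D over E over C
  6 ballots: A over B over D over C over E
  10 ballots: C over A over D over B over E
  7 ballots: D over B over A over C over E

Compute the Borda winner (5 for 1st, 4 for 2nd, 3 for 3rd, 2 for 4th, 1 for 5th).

A: 6×1 + 14×4 + 6×5 + 10×4 + 7×3 = 153
B: 6×2 + 14×5 + 6×4 + 10×2 + 7×4 = 154
C: 6×4 + 14×1 + 6×2 + 10×5 + 7×2 = 114
D: 6×5 + 14×3 + 6×3 + 10×3 + 7×5 = 155
E: 6×3 + 14×2 + 6×1 + 10×1 + 7×1 = 69

D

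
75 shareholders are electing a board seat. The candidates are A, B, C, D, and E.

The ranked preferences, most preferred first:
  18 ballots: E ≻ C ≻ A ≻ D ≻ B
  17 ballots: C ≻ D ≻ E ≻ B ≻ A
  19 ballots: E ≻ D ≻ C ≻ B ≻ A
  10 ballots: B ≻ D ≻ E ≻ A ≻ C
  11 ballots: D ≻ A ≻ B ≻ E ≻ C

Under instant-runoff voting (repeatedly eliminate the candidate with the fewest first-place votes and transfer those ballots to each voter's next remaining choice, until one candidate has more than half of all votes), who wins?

Round 1: A 0, B 10, C 17, D 11, E 37. A eliminated.
Round 2: B 10, C 17, D 11, E 37. B eliminated.
Round 3: C 17, D 21, E 37. C eliminated.
Round 4: D 38, E 37. D has a majority (≥38).

D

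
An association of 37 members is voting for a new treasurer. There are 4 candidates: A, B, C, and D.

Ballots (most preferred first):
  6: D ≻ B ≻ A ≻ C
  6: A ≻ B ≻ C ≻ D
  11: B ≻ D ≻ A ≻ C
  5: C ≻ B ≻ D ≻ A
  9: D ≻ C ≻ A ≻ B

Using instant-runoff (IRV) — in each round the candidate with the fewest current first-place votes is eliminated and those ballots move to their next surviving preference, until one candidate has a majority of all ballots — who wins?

Round 1: A 6, B 11, C 5, D 15. C eliminated.
Round 2: A 6, B 16, D 15. A eliminated.
Round 3: B 22, D 15. B has a majority (≥19).

B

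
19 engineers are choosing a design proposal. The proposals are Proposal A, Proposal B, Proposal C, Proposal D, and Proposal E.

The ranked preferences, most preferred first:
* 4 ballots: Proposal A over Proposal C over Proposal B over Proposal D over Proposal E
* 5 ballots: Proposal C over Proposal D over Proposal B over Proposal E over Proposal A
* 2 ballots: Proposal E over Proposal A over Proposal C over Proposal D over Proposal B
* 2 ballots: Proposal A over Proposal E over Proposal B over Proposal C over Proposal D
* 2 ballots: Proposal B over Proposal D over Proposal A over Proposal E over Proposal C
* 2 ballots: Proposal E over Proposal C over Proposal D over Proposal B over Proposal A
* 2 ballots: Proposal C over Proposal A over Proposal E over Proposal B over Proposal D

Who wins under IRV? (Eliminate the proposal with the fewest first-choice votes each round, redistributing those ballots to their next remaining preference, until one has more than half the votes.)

Round 1: Proposal A 6, Proposal B 2, Proposal C 7, Proposal D 0, Proposal E 4. Proposal D eliminated.
Round 2: Proposal A 6, Proposal B 2, Proposal C 7, Proposal E 4. Proposal B eliminated.
Round 3: Proposal A 8, Proposal C 7, Proposal E 4. Proposal E eliminated.
Round 4: Proposal A 10, Proposal C 9. Proposal A has a majority (≥10).

Proposal A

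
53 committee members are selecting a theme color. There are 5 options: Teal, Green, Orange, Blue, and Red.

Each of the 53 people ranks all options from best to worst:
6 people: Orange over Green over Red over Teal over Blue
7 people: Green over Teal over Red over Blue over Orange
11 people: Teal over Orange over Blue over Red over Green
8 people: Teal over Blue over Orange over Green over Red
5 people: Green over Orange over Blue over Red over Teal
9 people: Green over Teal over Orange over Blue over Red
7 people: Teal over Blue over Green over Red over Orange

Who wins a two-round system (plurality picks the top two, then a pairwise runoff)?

Green

Round 1 first-place votes: Teal 26, Green 21, Orange 6, Blue 0, Red 0. Teal and Green advance.
Runoff: Teal is ranked above Green on 26 ballots, Green above Teal on 27.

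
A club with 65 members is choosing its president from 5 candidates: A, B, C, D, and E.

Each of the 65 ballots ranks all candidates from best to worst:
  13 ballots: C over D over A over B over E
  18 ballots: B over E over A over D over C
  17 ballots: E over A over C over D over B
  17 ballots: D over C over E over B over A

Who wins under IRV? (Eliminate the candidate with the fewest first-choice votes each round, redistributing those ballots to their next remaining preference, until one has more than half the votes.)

Round 1: A 0, B 18, C 13, D 17, E 17. A eliminated.
Round 2: B 18, C 13, D 17, E 17. C eliminated.
Round 3: B 18, D 30, E 17. E eliminated.
Round 4: B 18, D 47. D has a majority (≥33).

D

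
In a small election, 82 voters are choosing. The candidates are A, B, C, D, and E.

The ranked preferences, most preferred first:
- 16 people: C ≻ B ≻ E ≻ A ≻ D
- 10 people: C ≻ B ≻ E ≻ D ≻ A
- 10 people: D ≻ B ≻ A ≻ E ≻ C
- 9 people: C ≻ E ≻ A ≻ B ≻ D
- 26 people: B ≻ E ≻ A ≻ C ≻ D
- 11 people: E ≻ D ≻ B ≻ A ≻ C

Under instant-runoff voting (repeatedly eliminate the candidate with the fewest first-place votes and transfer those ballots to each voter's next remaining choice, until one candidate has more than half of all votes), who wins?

B

Round 1: A 0, B 26, C 35, D 10, E 11. A eliminated.
Round 2: B 26, C 35, D 10, E 11. D eliminated.
Round 3: B 36, C 35, E 11. E eliminated.
Round 4: B 47, C 35. B has a majority (≥42).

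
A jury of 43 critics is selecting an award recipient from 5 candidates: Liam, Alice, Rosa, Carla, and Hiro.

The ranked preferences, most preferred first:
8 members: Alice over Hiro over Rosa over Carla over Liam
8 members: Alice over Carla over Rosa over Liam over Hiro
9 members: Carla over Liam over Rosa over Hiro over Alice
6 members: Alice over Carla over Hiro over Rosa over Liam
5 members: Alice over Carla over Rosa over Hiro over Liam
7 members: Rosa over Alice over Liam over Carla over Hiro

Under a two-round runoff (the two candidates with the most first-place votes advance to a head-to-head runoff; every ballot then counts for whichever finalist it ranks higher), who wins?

Alice

Round 1 first-place votes: Liam 0, Alice 27, Rosa 7, Carla 9, Hiro 0. Alice and Carla advance.
Runoff: Alice is ranked above Carla on 34 ballots, Carla above Alice on 9.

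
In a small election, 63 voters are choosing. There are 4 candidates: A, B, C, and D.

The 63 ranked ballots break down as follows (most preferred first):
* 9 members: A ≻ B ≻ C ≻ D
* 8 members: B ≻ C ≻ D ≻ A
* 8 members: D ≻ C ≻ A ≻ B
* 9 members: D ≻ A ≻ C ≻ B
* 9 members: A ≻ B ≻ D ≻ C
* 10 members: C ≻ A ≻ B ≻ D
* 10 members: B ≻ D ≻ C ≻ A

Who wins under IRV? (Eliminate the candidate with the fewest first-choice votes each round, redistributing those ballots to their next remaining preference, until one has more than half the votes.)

Round 1: A 18, B 18, C 10, D 17. C eliminated.
Round 2: A 28, B 18, D 17. D eliminated.
Round 3: A 45, B 18. A has a majority (≥32).

A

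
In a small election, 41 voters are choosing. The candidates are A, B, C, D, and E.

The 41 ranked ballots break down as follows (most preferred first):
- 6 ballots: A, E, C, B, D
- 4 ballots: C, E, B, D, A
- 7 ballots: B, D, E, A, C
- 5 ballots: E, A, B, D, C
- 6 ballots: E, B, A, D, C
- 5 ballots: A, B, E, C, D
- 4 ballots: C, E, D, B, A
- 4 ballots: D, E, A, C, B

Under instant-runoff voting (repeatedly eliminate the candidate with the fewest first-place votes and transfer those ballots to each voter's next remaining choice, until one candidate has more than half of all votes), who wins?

E

Round 1: A 11, B 7, C 8, D 4, E 11. D eliminated.
Round 2: A 11, B 7, C 8, E 15. B eliminated.
Round 3: A 11, C 8, E 22. E has a majority (≥21).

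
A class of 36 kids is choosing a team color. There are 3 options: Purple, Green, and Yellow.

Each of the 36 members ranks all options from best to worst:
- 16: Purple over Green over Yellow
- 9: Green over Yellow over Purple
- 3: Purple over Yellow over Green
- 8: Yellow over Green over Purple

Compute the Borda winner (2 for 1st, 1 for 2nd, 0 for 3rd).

Purple: 16×2 + 9×0 + 3×2 + 8×0 = 38
Green: 16×1 + 9×2 + 3×0 + 8×1 = 42
Yellow: 16×0 + 9×1 + 3×1 + 8×2 = 28

Green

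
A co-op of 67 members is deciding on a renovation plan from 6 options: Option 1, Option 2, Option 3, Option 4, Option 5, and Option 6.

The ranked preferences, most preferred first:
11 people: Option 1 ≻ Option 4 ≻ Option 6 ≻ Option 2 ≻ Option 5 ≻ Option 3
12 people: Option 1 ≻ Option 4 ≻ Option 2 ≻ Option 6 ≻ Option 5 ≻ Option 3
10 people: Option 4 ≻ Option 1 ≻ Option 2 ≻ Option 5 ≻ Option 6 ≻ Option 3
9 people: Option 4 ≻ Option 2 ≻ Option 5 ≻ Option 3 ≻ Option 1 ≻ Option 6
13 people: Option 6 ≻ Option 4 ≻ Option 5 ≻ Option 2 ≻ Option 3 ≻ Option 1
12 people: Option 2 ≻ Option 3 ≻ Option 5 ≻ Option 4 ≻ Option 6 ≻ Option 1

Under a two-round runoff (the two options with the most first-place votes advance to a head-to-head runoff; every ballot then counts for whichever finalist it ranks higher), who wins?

Round 1 first-place votes: Option 1 23, Option 2 12, Option 3 0, Option 4 19, Option 5 0, Option 6 13. Option 1 and Option 4 advance.
Runoff: Option 1 is ranked above Option 4 on 23 ballots, Option 4 above Option 1 on 44.

Option 4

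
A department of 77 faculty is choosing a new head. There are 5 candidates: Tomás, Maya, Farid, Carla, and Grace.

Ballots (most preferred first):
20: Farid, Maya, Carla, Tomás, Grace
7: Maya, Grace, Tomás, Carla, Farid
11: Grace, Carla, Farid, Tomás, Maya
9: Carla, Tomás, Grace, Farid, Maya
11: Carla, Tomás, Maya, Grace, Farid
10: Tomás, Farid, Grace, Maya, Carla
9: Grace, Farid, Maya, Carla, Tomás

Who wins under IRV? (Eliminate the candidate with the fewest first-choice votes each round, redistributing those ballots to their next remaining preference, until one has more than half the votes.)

Round 1: Tomás 10, Maya 7, Farid 20, Carla 20, Grace 20. Maya eliminated.
Round 2: Tomás 10, Farid 20, Carla 20, Grace 27. Tomás eliminated.
Round 3: Farid 30, Carla 20, Grace 27. Carla eliminated.
Round 4: Farid 30, Grace 47. Grace has a majority (≥39).

Grace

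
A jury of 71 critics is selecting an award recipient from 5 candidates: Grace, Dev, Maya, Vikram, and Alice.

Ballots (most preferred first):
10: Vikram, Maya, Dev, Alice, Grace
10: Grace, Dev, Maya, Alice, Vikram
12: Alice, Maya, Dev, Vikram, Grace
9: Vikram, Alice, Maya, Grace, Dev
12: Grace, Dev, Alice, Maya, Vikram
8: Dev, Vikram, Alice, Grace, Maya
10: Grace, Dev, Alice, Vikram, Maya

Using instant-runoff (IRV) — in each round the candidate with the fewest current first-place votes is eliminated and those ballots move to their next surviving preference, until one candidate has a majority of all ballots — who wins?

Round 1: Grace 32, Dev 8, Maya 0, Vikram 19, Alice 12. Maya eliminated.
Round 2: Grace 32, Dev 8, Vikram 19, Alice 12. Dev eliminated.
Round 3: Grace 32, Vikram 27, Alice 12. Alice eliminated.
Round 4: Grace 32, Vikram 39. Vikram has a majority (≥36).

Vikram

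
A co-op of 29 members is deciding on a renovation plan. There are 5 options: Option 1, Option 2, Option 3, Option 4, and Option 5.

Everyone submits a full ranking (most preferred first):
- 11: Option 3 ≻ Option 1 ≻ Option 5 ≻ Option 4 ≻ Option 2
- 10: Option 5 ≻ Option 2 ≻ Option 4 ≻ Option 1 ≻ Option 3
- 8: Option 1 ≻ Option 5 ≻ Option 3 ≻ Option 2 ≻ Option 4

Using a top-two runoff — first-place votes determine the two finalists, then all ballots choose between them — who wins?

Option 5

Round 1 first-place votes: Option 1 8, Option 2 0, Option 3 11, Option 4 0, Option 5 10. Option 3 and Option 5 advance.
Runoff: Option 3 is ranked above Option 5 on 11 ballots, Option 5 above Option 3 on 18.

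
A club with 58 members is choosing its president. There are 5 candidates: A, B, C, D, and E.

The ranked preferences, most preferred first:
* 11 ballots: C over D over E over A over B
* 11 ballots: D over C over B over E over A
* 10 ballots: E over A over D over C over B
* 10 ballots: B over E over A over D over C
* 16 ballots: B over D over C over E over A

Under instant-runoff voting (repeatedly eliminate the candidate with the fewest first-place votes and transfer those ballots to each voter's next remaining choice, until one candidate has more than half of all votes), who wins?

Round 1: A 0, B 26, C 11, D 11, E 10. A eliminated.
Round 2: B 26, C 11, D 11, E 10. E eliminated.
Round 3: B 26, C 11, D 21. C eliminated.
Round 4: B 26, D 32. D has a majority (≥30).

D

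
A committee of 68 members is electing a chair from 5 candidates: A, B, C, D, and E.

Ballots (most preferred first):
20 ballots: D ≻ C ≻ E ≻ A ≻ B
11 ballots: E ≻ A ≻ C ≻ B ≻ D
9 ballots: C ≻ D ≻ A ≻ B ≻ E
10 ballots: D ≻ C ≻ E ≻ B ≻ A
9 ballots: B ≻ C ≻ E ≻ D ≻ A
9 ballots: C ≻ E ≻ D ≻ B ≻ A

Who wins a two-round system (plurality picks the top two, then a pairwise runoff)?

Round 1 first-place votes: A 0, B 9, C 18, D 30, E 11. D and C advance.
Runoff: D is ranked above C on 30 ballots, C above D on 38.

C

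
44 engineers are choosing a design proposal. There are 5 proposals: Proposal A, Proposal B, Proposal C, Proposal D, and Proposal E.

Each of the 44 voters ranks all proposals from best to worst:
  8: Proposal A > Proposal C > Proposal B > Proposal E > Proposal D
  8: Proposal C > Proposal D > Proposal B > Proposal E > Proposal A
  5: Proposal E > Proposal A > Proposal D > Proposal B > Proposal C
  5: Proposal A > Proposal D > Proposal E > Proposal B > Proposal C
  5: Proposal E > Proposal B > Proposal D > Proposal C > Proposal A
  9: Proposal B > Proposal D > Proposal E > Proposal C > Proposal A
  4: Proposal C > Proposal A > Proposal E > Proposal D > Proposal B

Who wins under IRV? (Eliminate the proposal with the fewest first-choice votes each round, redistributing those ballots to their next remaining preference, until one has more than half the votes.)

Proposal E

Round 1: Proposal A 13, Proposal B 9, Proposal C 12, Proposal D 0, Proposal E 10. Proposal D eliminated.
Round 2: Proposal A 13, Proposal B 9, Proposal C 12, Proposal E 10. Proposal B eliminated.
Round 3: Proposal A 13, Proposal C 12, Proposal E 19. Proposal C eliminated.
Round 4: Proposal A 17, Proposal E 27. Proposal E has a majority (≥23).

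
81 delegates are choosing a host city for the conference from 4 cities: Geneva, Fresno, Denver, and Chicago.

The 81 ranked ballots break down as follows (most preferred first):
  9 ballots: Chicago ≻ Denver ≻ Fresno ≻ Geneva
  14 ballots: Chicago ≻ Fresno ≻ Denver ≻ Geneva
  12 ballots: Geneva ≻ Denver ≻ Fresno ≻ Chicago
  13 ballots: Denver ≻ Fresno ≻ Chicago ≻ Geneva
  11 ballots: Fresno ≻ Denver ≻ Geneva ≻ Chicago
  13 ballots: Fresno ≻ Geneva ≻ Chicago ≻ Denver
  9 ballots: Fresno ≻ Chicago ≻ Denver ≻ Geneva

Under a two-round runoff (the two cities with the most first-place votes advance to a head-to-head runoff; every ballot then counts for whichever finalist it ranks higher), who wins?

Round 1 first-place votes: Geneva 12, Fresno 33, Denver 13, Chicago 23. Fresno and Chicago advance.
Runoff: Fresno is ranked above Chicago on 58 ballots, Chicago above Fresno on 23.

Fresno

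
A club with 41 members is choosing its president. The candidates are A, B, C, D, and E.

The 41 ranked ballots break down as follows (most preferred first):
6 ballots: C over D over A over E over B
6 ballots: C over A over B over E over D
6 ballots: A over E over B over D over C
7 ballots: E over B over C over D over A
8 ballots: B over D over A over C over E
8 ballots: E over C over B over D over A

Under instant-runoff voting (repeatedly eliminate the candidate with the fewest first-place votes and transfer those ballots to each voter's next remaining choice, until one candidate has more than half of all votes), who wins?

Round 1: A 6, B 8, C 12, D 0, E 15. D eliminated.
Round 2: A 6, B 8, C 12, E 15. A eliminated.
Round 3: B 8, C 12, E 21. E has a majority (≥21).

E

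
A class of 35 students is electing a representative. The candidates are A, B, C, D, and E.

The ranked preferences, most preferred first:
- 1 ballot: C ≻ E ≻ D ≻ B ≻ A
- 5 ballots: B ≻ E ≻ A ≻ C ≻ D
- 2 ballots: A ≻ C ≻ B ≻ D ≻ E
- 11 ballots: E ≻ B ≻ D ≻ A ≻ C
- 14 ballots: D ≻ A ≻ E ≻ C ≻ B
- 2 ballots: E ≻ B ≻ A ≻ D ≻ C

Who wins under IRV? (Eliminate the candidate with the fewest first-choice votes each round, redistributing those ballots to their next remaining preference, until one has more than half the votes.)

Round 1: A 2, B 5, C 1, D 14, E 13. C eliminated.
Round 2: A 2, B 5, D 14, E 14. A eliminated.
Round 3: B 7, D 14, E 14. B eliminated.
Round 4: D 16, E 19. E has a majority (≥18).

E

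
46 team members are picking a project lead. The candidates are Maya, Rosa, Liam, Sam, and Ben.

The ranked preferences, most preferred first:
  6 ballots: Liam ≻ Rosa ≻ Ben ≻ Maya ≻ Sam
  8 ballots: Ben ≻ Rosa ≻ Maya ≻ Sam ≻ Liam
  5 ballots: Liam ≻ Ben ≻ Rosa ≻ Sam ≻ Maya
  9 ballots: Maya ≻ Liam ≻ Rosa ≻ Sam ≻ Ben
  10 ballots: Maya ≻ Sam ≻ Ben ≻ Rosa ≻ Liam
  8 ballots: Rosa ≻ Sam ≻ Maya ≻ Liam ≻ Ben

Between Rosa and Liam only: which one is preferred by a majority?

Rosa is ranked above Liam on 26 ballots; Liam above Rosa on 20.

Rosa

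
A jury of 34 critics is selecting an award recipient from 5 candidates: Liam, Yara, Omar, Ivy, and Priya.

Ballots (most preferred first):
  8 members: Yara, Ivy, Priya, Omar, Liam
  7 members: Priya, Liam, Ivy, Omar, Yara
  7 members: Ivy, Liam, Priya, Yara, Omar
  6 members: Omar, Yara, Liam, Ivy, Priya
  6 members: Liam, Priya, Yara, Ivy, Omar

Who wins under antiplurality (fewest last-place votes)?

Ivy

Last-place votes: Liam 8, Yara 7, Omar 13, Ivy 0, Priya 6.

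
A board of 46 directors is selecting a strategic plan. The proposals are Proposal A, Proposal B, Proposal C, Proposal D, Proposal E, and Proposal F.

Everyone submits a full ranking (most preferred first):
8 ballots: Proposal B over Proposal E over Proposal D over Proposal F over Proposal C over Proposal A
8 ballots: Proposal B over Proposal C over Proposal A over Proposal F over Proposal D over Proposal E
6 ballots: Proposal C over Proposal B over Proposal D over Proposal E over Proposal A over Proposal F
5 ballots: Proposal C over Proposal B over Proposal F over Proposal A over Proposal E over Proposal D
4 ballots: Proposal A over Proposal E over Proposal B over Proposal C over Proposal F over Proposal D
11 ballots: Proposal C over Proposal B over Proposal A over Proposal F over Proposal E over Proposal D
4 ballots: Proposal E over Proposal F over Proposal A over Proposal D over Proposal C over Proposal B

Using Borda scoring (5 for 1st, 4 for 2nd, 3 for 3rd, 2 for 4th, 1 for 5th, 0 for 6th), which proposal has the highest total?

Proposal A: 8×0 + 8×3 + 6×1 + 5×2 + 4×5 + 11×3 + 4×3 = 105
Proposal B: 8×5 + 8×5 + 6×4 + 5×4 + 4×3 + 11×4 + 4×0 = 180
Proposal C: 8×1 + 8×4 + 6×5 + 5×5 + 4×2 + 11×5 + 4×1 = 162
Proposal D: 8×3 + 8×1 + 6×3 + 5×0 + 4×0 + 11×0 + 4×2 = 58
Proposal E: 8×4 + 8×0 + 6×2 + 5×1 + 4×4 + 11×1 + 4×5 = 96
Proposal F: 8×2 + 8×2 + 6×0 + 5×3 + 4×1 + 11×2 + 4×4 = 89

Proposal B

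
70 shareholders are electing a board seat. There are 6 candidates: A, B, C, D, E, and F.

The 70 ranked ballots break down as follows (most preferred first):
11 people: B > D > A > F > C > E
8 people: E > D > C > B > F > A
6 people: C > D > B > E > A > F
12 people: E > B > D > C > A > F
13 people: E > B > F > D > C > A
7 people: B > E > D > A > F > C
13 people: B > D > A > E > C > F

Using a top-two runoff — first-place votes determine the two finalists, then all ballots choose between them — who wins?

B

Round 1 first-place votes: A 0, B 31, C 6, D 0, E 33, F 0. E and B advance.
Runoff: E is ranked above B on 33 ballots, B above E on 37.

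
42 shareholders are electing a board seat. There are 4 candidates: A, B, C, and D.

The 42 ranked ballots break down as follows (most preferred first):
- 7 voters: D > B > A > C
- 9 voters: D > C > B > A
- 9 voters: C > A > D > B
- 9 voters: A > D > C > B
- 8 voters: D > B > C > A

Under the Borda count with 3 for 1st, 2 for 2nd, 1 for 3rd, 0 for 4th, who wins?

A: 7×1 + 9×0 + 9×2 + 9×3 + 8×0 = 52
B: 7×2 + 9×1 + 9×0 + 9×0 + 8×2 = 39
C: 7×0 + 9×2 + 9×3 + 9×1 + 8×1 = 62
D: 7×3 + 9×3 + 9×1 + 9×2 + 8×3 = 99

D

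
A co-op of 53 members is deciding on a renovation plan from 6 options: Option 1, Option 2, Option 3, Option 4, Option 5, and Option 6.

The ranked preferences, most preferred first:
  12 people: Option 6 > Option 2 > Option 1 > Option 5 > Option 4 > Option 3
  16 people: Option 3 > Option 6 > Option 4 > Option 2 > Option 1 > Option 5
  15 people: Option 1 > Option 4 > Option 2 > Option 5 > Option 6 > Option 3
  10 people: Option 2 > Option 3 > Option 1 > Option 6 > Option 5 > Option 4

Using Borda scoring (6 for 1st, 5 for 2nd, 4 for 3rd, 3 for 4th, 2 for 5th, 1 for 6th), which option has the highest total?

Option 1: 12×4 + 16×2 + 15×6 + 10×4 = 210
Option 2: 12×5 + 16×3 + 15×4 + 10×6 = 228
Option 3: 12×1 + 16×6 + 15×1 + 10×5 = 173
Option 4: 12×2 + 16×4 + 15×5 + 10×1 = 173
Option 5: 12×3 + 16×1 + 15×3 + 10×2 = 117
Option 6: 12×6 + 16×5 + 15×2 + 10×3 = 212

Option 2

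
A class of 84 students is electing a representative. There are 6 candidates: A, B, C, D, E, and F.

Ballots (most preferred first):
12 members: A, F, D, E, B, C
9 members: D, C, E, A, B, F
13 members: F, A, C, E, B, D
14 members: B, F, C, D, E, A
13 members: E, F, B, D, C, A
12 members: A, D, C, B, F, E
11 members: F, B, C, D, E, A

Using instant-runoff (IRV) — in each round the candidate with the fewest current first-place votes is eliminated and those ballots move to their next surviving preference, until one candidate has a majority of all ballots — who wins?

Round 1: A 24, B 14, C 0, D 9, E 13, F 24. C eliminated.
Round 2: A 24, B 14, D 9, E 13, F 24. D eliminated.
Round 3: A 24, B 14, E 22, F 24. B eliminated.
Round 4: A 24, E 22, F 38. E eliminated.
Round 5: A 33, F 51. F has a majority (≥43).

F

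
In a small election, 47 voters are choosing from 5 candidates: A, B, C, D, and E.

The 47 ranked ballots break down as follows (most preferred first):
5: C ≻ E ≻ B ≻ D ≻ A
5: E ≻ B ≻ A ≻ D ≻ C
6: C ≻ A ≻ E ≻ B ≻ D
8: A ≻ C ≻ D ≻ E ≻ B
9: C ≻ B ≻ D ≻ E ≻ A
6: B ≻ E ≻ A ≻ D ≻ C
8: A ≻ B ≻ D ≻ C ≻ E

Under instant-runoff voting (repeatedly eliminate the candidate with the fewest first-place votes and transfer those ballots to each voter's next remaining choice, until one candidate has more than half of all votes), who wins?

Round 1: A 16, B 6, C 20, D 0, E 5. D eliminated.
Round 2: A 16, B 6, C 20, E 5. E eliminated.
Round 3: A 16, B 11, C 20. B eliminated.
Round 4: A 27, C 20. A has a majority (≥24).

A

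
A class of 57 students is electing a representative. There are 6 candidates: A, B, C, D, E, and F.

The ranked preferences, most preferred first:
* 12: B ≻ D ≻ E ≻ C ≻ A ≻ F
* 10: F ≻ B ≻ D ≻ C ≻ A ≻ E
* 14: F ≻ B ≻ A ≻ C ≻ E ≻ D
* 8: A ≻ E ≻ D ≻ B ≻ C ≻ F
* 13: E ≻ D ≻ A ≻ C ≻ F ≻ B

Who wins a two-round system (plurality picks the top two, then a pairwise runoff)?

E

Round 1 first-place votes: A 8, B 12, C 0, D 0, E 13, F 24. F and E advance.
Runoff: F is ranked above E on 24 ballots, E above F on 33.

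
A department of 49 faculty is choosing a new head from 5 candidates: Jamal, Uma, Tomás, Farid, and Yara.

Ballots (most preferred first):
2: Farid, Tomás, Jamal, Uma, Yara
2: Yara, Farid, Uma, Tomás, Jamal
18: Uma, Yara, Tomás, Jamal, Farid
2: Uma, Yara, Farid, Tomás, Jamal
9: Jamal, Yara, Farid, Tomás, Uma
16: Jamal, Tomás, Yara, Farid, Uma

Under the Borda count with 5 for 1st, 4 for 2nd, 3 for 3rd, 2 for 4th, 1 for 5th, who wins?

Yara

Jamal: 2×3 + 2×1 + 18×2 + 2×1 + 9×5 + 16×5 = 171
Uma: 2×2 + 2×3 + 18×5 + 2×5 + 9×1 + 16×1 = 135
Tomás: 2×4 + 2×2 + 18×3 + 2×2 + 9×2 + 16×4 = 152
Farid: 2×5 + 2×4 + 18×1 + 2×3 + 9×3 + 16×2 = 101
Yara: 2×1 + 2×5 + 18×4 + 2×4 + 9×4 + 16×3 = 176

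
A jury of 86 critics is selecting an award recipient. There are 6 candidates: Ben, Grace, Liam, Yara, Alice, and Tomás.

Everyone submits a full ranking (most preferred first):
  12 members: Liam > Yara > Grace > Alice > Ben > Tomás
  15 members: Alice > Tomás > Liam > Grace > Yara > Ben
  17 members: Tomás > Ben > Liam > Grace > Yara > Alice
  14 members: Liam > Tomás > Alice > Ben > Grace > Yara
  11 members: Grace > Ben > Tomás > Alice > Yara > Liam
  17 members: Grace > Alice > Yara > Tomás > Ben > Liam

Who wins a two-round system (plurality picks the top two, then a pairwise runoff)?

Liam

Round 1 first-place votes: Ben 0, Grace 28, Liam 26, Yara 0, Alice 15, Tomás 17. Grace and Liam advance.
Runoff: Grace is ranked above Liam on 28 ballots, Liam above Grace on 58.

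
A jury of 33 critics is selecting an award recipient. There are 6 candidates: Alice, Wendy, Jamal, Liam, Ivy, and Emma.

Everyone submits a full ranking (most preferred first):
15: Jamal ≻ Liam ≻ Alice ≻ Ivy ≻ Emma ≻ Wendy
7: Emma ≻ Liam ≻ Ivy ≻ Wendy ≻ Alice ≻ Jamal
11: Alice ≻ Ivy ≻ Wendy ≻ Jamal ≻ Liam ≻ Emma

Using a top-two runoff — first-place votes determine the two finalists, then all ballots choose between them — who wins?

Round 1 first-place votes: Alice 11, Wendy 0, Jamal 15, Liam 0, Ivy 0, Emma 7. Jamal and Alice advance.
Runoff: Jamal is ranked above Alice on 15 ballots, Alice above Jamal on 18.

Alice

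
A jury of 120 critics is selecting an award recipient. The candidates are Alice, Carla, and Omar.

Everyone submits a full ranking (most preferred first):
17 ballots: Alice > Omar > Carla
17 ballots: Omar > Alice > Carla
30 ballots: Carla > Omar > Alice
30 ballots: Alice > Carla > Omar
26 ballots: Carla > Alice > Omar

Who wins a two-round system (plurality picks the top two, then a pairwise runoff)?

Alice

Round 1 first-place votes: Alice 47, Carla 56, Omar 17. Carla and Alice advance.
Runoff: Carla is ranked above Alice on 56 ballots, Alice above Carla on 64.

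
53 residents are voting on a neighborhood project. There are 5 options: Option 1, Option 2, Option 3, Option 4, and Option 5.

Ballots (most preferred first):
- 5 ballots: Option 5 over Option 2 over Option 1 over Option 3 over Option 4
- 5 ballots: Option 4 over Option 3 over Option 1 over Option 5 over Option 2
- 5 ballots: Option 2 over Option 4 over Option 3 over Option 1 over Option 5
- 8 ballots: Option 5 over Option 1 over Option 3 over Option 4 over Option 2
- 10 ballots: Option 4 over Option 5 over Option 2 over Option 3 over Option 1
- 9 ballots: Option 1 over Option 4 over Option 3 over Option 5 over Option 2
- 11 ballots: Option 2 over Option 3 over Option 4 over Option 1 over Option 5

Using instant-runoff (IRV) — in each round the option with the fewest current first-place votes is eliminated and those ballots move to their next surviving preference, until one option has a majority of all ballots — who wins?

Round 1: Option 1 9, Option 2 16, Option 3 0, Option 4 15, Option 5 13. Option 3 eliminated.
Round 2: Option 1 9, Option 2 16, Option 4 15, Option 5 13. Option 1 eliminated.
Round 3: Option 2 16, Option 4 24, Option 5 13. Option 5 eliminated.
Round 4: Option 2 21, Option 4 32. Option 4 has a majority (≥27).

Option 4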